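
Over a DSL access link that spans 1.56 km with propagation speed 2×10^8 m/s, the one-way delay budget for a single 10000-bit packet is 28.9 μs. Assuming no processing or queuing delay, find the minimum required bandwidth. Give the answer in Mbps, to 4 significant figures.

473.9 Mbps

Propagation delay = 1560 / 200000000 = 7.8 μs.
Transmission budget = 28.9 − 7.8 = 21.1 μs.
R ≥ L / t_tx = 10000 bits / 2.11e-05 s = 473.9 Mbps.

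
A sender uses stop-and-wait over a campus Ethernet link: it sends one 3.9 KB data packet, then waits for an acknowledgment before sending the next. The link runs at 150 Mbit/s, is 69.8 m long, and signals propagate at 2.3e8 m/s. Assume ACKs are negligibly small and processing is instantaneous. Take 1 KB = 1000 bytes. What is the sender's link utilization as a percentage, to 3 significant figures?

99.7 %

t_tx = L/R = 31200/150000000 = 0.000208 s.
t_prop = 69.8/2.3e+08 = 3.03478e-07 s; RTT = 6.06957e-07 s.
Cycle = t_tx + RTT = 0.000208607 s.
Utilization = t_tx / cycle = 0.000208/0.000208607 = 99.7 %.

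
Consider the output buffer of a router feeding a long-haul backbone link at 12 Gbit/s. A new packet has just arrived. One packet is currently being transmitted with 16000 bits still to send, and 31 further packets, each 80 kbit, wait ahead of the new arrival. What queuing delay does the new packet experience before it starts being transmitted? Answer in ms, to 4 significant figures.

Each queued packet: L/R = 80000/12000000000 = 0.00666667 ms.
31 queued → 0.206667 ms.
Plus remaining 16000 bits of current packet: 0.00133333 ms.
Queuing delay = 0.2080 ms.

0.2080 ms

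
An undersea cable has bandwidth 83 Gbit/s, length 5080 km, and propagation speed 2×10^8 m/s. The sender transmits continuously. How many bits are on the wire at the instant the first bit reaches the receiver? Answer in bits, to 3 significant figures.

Propagation delay = 5080000 / 200000000 = 0.0254 s.
BDP = R × t_prop = 83000000000 × 0.0254 = 2108200000 bits.

2110000000 bits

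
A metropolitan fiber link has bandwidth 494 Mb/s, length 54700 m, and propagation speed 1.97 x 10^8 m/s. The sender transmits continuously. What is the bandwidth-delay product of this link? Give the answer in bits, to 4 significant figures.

137200 bits

Propagation delay = 54700 / 197000000 = 0.000277665 s.
BDP = R × t_prop = 494000000 × 0.000277665 = 137166 bits.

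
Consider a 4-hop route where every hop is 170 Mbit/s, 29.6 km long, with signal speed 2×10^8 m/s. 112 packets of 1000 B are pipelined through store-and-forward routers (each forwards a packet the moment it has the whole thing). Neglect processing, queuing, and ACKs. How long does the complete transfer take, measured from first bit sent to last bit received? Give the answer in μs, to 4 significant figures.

Per-hop transmission t_tx = L/R = 8000/170000000 = 47.0588 μs.
Per-hop propagation t_prop = 29600/200000000 = 148 μs.
Pipeline fill: first packet needs 4·t_tx to clear all hops; remaining 111 packets each add one t_tx.
Total = (4+112-1)·t_tx + 4·t_prop = 115·47.0588 + 4·148 = 6004 μs.

6004 μs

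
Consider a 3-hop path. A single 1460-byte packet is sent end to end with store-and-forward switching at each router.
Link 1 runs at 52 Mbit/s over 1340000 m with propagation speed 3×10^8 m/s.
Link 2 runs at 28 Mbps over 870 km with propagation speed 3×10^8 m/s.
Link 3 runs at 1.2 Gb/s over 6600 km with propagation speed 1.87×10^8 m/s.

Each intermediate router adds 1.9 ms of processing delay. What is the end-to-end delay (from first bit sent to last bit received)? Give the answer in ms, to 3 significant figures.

47.1 ms

L = 1460 × 8 = 11680 bits.
Transmission delays (L/R per hop): 0.224615, 0.417143, 0.00973333 ms; sum = 0.651492 ms.
Propagation delays (d/s per hop): 4.46667, 2.9, 35.2941 ms; sum = 42.6608 ms.
Processing at 2 router(s): 2 × 1.9 ms = 3.8 ms.
End-to-end = 47.1 ms.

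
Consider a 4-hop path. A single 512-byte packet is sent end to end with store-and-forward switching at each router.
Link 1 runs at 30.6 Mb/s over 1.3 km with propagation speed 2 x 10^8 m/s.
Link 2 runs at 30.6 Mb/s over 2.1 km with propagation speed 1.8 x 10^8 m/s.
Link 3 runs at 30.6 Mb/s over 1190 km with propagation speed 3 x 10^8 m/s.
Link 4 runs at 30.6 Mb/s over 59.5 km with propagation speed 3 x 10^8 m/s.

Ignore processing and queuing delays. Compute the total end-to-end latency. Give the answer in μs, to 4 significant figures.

4719 μs

L = 512 × 8 = 4096 bits.
Transmission delay per hop = L/R = 4096/30600000 = 133.856 μs; 4 hops → 535.425 μs.
Propagation delays (d/s per hop): 6.5, 11.6667, 3966.67, 198.333 μs; sum = 4183.17 μs.
End-to-end = 4719 μs.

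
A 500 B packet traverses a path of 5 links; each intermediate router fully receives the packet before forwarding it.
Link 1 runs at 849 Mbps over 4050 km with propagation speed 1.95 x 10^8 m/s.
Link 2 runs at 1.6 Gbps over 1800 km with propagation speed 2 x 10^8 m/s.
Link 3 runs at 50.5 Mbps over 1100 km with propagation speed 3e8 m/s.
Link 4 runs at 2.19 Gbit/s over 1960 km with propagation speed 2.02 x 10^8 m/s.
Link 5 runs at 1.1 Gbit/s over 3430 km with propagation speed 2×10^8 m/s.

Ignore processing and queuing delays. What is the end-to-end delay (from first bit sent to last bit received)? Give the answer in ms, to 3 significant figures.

60.4 ms

L = 500 × 8 = 4000 bits.
Transmission delays (L/R per hop): 0.00471143, 0.0025, 0.0792079, 0.00182648, 0.00363636 ms; sum = 0.0918822 ms.
Propagation delays (d/s per hop): 20.7692, 9, 3.66667, 9.70297, 17.15 ms; sum = 60.2889 ms.
End-to-end = 60.4 ms.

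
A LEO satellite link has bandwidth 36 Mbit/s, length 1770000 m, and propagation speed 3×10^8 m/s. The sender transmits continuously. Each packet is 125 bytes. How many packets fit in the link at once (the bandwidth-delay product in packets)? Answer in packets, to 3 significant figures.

212 packets

Propagation delay = 1770000 / 300000000 = 0.0059 s.
BDP = R × t_prop = 36000000 × 0.0059 = 212400 bits.
In packets of 1000 bits: 212 packets.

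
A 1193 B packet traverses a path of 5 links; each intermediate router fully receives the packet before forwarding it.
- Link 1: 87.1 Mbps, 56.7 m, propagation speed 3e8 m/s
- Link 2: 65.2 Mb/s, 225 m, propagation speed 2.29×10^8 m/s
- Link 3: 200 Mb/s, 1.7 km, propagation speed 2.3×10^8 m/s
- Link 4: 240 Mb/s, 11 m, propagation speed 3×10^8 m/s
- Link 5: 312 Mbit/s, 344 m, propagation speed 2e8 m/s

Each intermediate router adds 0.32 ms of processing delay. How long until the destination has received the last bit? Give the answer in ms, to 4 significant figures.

L = 1193 × 8 = 9544 bits.
Transmission delays (L/R per hop): 0.109575, 0.14638, 0.04772, 0.0397667, 0.0305897 ms; sum = 0.374032 ms.
Propagation delays (d/s per hop): 0.000189, 0.000982533, 0.0073913, 3.66667e-05, 0.00172 ms; sum = 0.0103195 ms.
Processing at 4 router(s): 4 × 0.32 ms = 1.28 ms.
End-to-end = 1.664 ms.

1.664 ms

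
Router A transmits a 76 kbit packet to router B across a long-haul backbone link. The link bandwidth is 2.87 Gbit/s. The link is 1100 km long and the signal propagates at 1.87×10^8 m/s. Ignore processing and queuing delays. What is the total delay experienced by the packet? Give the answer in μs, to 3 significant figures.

5910 μs

L = 76000 bits.
Transmission delay = L/R = 76000 / 2870000000 = 26.4808 μs.
Propagation delay = d/s = 1100000 m / 187000000 m/s = 5882.35 μs.
Total = 5910 μs.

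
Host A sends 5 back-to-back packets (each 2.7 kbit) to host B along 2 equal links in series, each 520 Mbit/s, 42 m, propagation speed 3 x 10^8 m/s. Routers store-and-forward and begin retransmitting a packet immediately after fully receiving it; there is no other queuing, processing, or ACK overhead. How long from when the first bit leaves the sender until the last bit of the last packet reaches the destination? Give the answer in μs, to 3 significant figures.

31.4 μs

Per-hop transmission t_tx = L/R = 2700/520000000 = 5.19231 μs.
Per-hop propagation t_prop = 42/300000000 = 0.14 μs.
Pipeline fill: first packet needs 2·t_tx to clear all hops; remaining 4 packets each add one t_tx.
Total = (2+5-1)·t_tx + 2·t_prop = 6·5.19231 + 2·0.14 = 31.4 μs.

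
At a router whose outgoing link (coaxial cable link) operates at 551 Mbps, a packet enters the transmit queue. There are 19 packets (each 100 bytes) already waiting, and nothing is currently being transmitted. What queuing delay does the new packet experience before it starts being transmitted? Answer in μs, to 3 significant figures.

27.6 μs

Each queued packet: L/R = 800/551000000 = 1.45191 μs.
19 queued → 27.5862 μs.
Queuing delay = 27.6 μs.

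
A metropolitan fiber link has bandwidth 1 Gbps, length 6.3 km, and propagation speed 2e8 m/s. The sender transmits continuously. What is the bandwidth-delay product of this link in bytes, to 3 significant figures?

3940 bytes

Propagation delay = 6300 / 200000000 = 3.15e-05 s.
BDP = R × t_prop = 1000000000 × 3.15e-05 = 31500 bits.
In bytes: 31500/8 = 3940 bytes.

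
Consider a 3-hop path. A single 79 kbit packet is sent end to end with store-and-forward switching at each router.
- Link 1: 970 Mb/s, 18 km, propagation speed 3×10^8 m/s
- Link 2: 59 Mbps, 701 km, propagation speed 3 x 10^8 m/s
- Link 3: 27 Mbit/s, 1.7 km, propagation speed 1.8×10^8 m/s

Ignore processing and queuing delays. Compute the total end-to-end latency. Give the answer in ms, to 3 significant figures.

L = 79000 bits.
Transmission delays (L/R per hop): 0.0814433, 1.33898, 2.92593 ms; sum = 4.34635 ms.
Propagation delays (d/s per hop): 0.06, 2.33667, 0.00944444 ms; sum = 2.40611 ms.
End-to-end = 6.75 ms.

6.75 ms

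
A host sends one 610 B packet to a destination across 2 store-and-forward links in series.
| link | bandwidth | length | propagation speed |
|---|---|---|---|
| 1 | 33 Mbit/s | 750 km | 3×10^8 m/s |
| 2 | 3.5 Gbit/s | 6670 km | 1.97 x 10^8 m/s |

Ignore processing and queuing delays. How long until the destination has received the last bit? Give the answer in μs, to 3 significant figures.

L = 610 × 8 = 4880 bits.
Transmission delays (L/R per hop): 147.879, 1.39429 μs; sum = 149.273 μs.
Propagation delays (d/s per hop): 2500, 33857.9 μs; sum = 36357.9 μs.
End-to-end = 36500 μs.

36500 μs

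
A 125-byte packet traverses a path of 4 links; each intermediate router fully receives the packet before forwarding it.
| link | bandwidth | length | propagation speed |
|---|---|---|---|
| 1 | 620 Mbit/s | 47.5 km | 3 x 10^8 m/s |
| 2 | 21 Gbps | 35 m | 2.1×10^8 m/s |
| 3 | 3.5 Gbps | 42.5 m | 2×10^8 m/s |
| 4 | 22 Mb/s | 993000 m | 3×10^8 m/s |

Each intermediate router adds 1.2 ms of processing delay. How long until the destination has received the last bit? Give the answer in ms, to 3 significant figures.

L = 125 × 8 = 1000 bits.
Transmission delays (L/R per hop): 0.0016129, 4.7619e-05, 0.000285714, 0.0454545 ms; sum = 0.0474008 ms.
Propagation delays (d/s per hop): 0.158333, 0.000166667, 0.0002125, 3.31 ms; sum = 3.46871 ms.
Processing at 3 router(s): 3 × 1.2 ms = 3.6 ms.
End-to-end = 7.12 ms.

7.12 ms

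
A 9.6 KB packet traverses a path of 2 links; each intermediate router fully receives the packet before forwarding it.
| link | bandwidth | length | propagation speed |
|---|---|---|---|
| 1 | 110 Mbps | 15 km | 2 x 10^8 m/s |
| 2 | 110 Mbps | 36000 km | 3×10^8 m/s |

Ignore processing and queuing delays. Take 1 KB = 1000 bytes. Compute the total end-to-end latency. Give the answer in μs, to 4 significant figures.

L = 76800 bits.
Transmission delay per hop = L/R = 76800/110000000 = 698.182 μs; 2 hops → 1396.36 μs.
Propagation delays (d/s per hop): 75, 120000 μs; sum = 120075 μs.
End-to-end = 121500 μs.

121500 μs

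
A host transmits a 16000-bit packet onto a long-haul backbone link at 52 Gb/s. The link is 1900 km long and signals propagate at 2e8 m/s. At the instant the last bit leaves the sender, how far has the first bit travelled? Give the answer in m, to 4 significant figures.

61.54 m

t_tx = L/R = 16000/52000000000 = 3.07692e-07 s.
Distance = s × t_tx = 200000000 × 3.07692e-07 = 61.54 m.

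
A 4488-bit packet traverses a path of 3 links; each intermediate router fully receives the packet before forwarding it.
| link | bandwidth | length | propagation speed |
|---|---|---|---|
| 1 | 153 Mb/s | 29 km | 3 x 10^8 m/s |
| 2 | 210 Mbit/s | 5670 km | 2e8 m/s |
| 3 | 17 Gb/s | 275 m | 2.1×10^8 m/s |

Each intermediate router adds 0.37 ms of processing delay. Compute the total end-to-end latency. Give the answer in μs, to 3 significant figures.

Transmission delays (L/R per hop): 29.3333, 21.3714, 0.264 μs; sum = 50.9688 μs.
Propagation delays (d/s per hop): 96.6667, 28350, 1.30952 μs; sum = 28448 μs.
Processing at 2 router(s): 2 × 0.37 ms = 740 μs.
End-to-end = 29200 μs.

29200 μs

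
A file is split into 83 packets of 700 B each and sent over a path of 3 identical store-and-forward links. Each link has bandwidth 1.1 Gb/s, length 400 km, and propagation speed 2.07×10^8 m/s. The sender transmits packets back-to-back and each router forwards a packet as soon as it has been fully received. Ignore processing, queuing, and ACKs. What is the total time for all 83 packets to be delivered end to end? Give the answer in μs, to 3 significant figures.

Per-hop transmission t_tx = L/R = 5600/1100000000 = 5.09091 μs.
Per-hop propagation t_prop = 400000/2.07e+08 = 1932.37 μs.
Pipeline fill: first packet needs 3·t_tx to clear all hops; remaining 82 packets each add one t_tx.
Total = (3+83-1)·t_tx + 3·t_prop = 85·5.09091 + 3·1932.37 = 6230 μs.

6230 μs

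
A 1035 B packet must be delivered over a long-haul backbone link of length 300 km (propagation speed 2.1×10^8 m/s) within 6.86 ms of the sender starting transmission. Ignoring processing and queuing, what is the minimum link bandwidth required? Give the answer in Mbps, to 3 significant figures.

1.52 Mbps

L = 8280 bits.
Propagation delay = 300000 / 210000000 = 1.42857 ms.
Transmission budget = 6.86 − 1.42857 = 5.43143 ms.
R ≥ L / t_tx = 8280 bits / 0.00543143 s = 1.52 Mbps.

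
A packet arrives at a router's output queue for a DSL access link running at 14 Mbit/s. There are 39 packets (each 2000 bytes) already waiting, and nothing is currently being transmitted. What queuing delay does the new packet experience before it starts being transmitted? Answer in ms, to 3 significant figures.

Each queued packet: L/R = 16000/14000000 = 1.14286 ms.
39 queued → 44.5714 ms.
Queuing delay = 44.6 ms.

44.6 ms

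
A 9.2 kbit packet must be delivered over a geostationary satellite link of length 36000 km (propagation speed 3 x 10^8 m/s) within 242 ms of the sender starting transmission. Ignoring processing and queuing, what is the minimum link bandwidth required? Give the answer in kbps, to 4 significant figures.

75.41 kbps

Propagation delay = 36000000 / 300000000 = 120 ms.
Transmission budget = 242 − 120 = 122 ms.
R ≥ L / t_tx = 9200 bits / 0.122 s = 75.41 kbps.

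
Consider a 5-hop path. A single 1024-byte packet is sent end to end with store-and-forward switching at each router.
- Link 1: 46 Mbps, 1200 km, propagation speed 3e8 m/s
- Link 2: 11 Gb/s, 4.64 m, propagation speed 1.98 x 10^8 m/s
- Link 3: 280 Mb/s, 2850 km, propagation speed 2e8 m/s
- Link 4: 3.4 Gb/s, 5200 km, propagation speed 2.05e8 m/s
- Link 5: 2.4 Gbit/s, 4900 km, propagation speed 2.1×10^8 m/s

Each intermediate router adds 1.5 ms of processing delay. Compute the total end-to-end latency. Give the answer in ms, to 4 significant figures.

73.16 ms

L = 1024 × 8 = 8192 bits.
Transmission delays (L/R per hop): 0.178087, 0.000744727, 0.0292571, 0.00240941, 0.00341333 ms; sum = 0.213912 ms.
Propagation delays (d/s per hop): 4, 2.34343e-05, 14.25, 25.3659, 23.3333 ms; sum = 66.9492 ms.
Processing at 4 router(s): 4 × 1.5 ms = 6 ms.
End-to-end = 73.16 ms.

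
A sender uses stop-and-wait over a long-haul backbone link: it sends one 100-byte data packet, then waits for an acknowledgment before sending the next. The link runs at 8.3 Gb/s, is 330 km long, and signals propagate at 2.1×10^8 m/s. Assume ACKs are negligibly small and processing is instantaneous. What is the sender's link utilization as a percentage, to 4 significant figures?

0.003067 %

t_tx = L/R = 800/8.3e+09 = 9.63855e-08 s.
t_prop = 330000/210000000 = 0.00157143 s; RTT = 0.00314286 s.
Cycle = t_tx + RTT = 0.00314295 s.
Utilization = t_tx / cycle = 9.63855e-08/0.00314295 = 0.003067 %.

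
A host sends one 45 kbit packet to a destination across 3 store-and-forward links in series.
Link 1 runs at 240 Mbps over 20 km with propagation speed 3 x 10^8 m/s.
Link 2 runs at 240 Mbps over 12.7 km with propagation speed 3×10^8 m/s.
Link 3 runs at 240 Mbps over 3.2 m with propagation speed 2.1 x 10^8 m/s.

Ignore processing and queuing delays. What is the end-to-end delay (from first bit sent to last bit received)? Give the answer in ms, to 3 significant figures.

L = 45000 bits.
Transmission delay per hop = L/R = 45000/240000000 = 0.1875 ms; 3 hops → 0.5625 ms.
Propagation delays (d/s per hop): 0.0666667, 0.0423333, 1.52381e-05 ms; sum = 0.109015 ms.
End-to-end = 0.672 ms.

0.672 ms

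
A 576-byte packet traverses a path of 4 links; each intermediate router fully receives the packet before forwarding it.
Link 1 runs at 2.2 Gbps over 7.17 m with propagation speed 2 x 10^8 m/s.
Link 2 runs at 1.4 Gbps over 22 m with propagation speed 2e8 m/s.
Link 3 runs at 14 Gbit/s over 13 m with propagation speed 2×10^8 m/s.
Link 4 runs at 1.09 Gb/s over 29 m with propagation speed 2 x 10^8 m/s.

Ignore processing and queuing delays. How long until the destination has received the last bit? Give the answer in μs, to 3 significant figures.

10.3 μs

L = 576 × 8 = 4608 bits.
Transmission delays (L/R per hop): 2.09455, 3.29143, 0.329143, 4.22752 μs; sum = 9.94264 μs.
Propagation delays (d/s per hop): 0.03585, 0.11, 0.065, 0.145 μs; sum = 0.35585 μs.
End-to-end = 10.3 μs.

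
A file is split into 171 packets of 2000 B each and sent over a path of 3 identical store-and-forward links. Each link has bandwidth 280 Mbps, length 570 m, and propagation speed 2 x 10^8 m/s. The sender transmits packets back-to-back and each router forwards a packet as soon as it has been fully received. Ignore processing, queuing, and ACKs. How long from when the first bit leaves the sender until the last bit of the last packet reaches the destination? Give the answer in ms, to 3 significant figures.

Per-hop transmission t_tx = L/R = 16000/280000000 = 0.0571429 ms.
Per-hop propagation t_prop = 570/200000000 = 0.00285 ms.
Pipeline fill: first packet needs 3·t_tx to clear all hops; remaining 170 packets each add one t_tx.
Total = (3+171-1)·t_tx + 3·t_prop = 173·0.0571429 + 3·0.00285 = 9.89 ms.

9.89 ms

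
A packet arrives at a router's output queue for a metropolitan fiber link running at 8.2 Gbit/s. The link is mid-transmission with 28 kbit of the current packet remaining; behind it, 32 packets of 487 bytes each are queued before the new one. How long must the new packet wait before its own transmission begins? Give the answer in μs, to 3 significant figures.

18.6 μs

Each queued packet: L/R = 3896/8.2e+09 = 0.475122 μs.
32 queued → 15.2039 μs.
Plus remaining 28000 bits of current packet: 3.41463 μs.
Queuing delay = 18.6 μs.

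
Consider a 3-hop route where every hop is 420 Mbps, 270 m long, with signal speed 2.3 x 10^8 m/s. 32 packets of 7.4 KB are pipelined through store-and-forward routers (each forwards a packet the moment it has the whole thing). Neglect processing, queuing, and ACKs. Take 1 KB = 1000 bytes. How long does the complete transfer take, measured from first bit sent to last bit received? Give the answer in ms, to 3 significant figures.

4.80 ms

Per-hop transmission t_tx = L/R = 59200/420000000 = 0.140952 ms.
Per-hop propagation t_prop = 270/2.3e+08 = 0.00117391 ms.
Pipeline fill: first packet needs 3·t_tx to clear all hops; remaining 31 packets each add one t_tx.
Total = (3+32-1)·t_tx + 3·t_prop = 34·0.140952 + 3·0.00117391 = 4.80 ms.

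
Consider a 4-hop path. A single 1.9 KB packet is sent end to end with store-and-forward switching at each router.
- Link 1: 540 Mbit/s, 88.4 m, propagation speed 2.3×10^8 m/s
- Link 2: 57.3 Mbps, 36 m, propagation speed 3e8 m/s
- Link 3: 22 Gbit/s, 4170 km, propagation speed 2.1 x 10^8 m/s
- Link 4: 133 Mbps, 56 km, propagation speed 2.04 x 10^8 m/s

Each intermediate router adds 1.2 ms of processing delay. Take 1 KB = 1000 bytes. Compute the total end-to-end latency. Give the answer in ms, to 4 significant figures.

24.14 ms

L = 15200 bits.
Transmission delays (L/R per hop): 0.0281481, 0.265271, 0.000690909, 0.114286 ms; sum = 0.408395 ms.
Propagation delays (d/s per hop): 0.000384348, 0.00012, 19.8571, 0.27451 ms; sum = 20.1322 ms.
Processing at 3 router(s): 3 × 1.2 ms = 3.6 ms.
End-to-end = 24.14 ms.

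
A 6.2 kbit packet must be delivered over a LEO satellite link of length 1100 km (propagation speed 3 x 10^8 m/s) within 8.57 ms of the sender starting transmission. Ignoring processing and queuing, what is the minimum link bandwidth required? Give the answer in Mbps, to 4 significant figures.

Propagation delay = 1100000 / 300000000 = 3.66667 ms.
Transmission budget = 8.57 − 3.66667 = 4.90333 ms.
R ≥ L / t_tx = 6200 bits / 0.00490333 s = 1.264 Mbps.

1.264 Mbps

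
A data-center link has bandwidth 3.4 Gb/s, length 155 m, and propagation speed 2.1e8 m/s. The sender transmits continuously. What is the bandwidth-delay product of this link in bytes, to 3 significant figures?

314 bytes

Propagation delay = 155 / 210000000 = 7.38095e-07 s.
BDP = R × t_prop = 3400000000 × 7.38095e-07 = 2509.52 bits.
In bytes: 2509.52/8 = 314 bytes.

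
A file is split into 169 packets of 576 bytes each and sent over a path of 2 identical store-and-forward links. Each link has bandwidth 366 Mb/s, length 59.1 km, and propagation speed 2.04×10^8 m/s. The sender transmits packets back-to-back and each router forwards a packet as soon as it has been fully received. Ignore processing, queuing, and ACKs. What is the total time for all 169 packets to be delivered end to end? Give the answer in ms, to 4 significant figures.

Per-hop transmission t_tx = L/R = 4608/366000000 = 0.0125902 ms.
Per-hop propagation t_prop = 59100/204000000 = 0.289706 ms.
Pipeline fill: first packet needs 2·t_tx to clear all hops; remaining 168 packets each add one t_tx.
Total = (2+169-1)·t_tx + 2·t_prop = 170·0.0125902 + 2·0.289706 = 2.720 ms.

2.720 ms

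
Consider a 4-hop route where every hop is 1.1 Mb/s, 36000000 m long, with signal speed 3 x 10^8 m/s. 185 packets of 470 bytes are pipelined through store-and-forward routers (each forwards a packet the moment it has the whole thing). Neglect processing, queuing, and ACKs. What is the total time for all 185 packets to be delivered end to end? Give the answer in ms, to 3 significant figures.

1120 ms

Per-hop transmission t_tx = L/R = 3760/1100000 = 3.41818 ms.
Per-hop propagation t_prop = 36000000/300000000 = 120 ms.
Pipeline fill: first packet needs 4·t_tx to clear all hops; remaining 184 packets each add one t_tx.
Total = (4+185-1)·t_tx + 4·t_prop = 188·3.41818 + 4·120 = 1120 ms.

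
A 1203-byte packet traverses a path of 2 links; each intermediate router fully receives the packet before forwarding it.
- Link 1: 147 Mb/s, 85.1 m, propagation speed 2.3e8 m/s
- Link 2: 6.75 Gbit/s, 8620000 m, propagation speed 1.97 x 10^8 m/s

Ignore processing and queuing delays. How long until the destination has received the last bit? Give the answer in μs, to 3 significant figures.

43800 μs

L = 1203 × 8 = 9624 bits.
Transmission delays (L/R per hop): 65.4694, 1.42578 μs; sum = 66.8952 μs.
Propagation delays (d/s per hop): 0.37, 43756.3 μs; sum = 43756.7 μs.
End-to-end = 43800 μs.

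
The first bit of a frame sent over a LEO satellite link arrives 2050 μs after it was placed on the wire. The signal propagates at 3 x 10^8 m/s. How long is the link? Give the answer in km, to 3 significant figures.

d = s × t_prop = 300000000 × 0.00205 = 615 km.

615 km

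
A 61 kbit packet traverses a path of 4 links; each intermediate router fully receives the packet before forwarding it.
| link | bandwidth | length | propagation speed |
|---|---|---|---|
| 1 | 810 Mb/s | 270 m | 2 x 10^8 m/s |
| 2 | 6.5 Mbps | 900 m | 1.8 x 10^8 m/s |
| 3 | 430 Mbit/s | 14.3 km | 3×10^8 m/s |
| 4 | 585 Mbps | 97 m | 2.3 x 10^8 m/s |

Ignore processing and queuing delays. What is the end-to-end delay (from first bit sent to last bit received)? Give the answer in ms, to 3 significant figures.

9.76 ms

L = 61000 bits.
Transmission delays (L/R per hop): 0.0753086, 9.38462, 0.14186, 0.104274 ms; sum = 9.70606 ms.
Propagation delays (d/s per hop): 0.00135, 0.005, 0.0476667, 0.000421739 ms; sum = 0.0544384 ms.
End-to-end = 9.76 ms.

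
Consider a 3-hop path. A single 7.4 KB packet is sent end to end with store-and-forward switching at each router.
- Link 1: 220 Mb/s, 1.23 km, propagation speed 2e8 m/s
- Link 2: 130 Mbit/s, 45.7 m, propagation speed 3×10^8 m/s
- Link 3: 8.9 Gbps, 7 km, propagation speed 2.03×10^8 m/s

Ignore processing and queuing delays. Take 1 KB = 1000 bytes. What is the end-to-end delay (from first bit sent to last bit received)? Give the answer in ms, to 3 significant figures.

L = 59200 bits.
Transmission delays (L/R per hop): 0.269091, 0.455385, 0.00665169 ms; sum = 0.731127 ms.
Propagation delays (d/s per hop): 0.00615, 0.000152333, 0.0344828 ms; sum = 0.0407851 ms.
End-to-end = 0.772 ms.

0.772 ms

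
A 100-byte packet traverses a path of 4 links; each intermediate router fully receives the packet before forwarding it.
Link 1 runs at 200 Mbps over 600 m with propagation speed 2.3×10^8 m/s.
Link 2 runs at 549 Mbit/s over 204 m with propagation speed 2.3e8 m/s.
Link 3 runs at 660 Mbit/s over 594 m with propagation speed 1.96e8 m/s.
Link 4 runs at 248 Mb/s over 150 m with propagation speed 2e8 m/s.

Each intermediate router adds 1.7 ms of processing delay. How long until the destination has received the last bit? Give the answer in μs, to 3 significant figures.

5120 μs

L = 100 × 8 = 800 bits.
Transmission delays (L/R per hop): 4, 1.45719, 1.21212, 3.22581 μs; sum = 9.89512 μs.
Propagation delays (d/s per hop): 2.6087, 0.886957, 3.03061, 0.75 μs; sum = 7.27626 μs.
Processing at 3 router(s): 3 × 1.7 ms = 5100 μs.
End-to-end = 5120 μs.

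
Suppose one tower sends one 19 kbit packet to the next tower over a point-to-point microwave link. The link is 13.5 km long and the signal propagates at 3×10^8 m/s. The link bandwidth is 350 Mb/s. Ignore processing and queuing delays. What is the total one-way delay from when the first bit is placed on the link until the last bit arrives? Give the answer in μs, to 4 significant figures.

L = 19000 bits.
Transmission delay = L/R = 19000 / 350000000 = 54.2857 μs.
Propagation delay = d/s = 13500 m / 300000000 m/s = 45 μs.
Total = 99.29 μs.

99.29 μs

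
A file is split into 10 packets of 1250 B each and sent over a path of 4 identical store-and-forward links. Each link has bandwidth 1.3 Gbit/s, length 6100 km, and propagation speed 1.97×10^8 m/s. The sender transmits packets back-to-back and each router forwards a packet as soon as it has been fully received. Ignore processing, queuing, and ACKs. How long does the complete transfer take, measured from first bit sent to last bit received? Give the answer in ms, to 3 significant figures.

124 ms

Per-hop transmission t_tx = L/R = 10000/1300000000 = 0.00769231 ms.
Per-hop propagation t_prop = 6100000/197000000 = 30.9645 ms.
Pipeline fill: first packet needs 4·t_tx to clear all hops; remaining 9 packets each add one t_tx.
Total = (4+10-1)·t_tx + 4·t_prop = 13·0.00769231 + 4·30.9645 = 124 ms.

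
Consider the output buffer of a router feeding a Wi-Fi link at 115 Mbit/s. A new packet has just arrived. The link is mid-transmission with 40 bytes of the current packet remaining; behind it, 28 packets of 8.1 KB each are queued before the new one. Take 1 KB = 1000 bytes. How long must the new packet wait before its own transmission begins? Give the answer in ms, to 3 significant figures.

15.8 ms

Each queued packet: L/R = 64800/115000000 = 0.563478 ms.
28 queued → 15.7774 ms.
Plus remaining 320 bits of current packet: 0.00278261 ms.
Queuing delay = 15.8 ms.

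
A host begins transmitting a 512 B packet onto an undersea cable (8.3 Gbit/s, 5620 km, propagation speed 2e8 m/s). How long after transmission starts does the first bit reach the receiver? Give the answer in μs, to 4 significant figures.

28100 μs

First bit experiences only propagation delay: d/s = 5620000/200000000 = 28100 μs.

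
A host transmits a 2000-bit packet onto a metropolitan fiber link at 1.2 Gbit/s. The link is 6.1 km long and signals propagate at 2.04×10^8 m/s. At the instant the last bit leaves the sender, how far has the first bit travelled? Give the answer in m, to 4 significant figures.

t_tx = L/R = 2000/1200000000 = 1.66667e-06 s.
Distance = s × t_tx = 204000000 × 1.66667e-06 = 340.0 m.

340.0 m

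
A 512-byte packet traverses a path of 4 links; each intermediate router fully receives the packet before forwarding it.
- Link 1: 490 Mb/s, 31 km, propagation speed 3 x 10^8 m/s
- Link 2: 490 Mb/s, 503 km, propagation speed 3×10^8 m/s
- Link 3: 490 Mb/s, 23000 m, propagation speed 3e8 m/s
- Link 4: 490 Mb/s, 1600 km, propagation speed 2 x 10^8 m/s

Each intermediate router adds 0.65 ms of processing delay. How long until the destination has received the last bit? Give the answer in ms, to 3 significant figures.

L = 512 × 8 = 4096 bits.
Transmission delay per hop = L/R = 4096/490000000 = 0.00835918 ms; 4 hops → 0.0334367 ms.
Propagation delays (d/s per hop): 0.103333, 1.67667, 0.0766667, 8 ms; sum = 9.85667 ms.
Processing at 3 router(s): 3 × 0.65 ms = 1.95 ms.
End-to-end = 11.8 ms.

11.8 ms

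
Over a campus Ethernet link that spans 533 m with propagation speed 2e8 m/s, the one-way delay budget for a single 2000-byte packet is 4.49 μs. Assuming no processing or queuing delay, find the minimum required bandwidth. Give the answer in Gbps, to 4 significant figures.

8.767 Gbps

L = 16000 bits.
Propagation delay = 533 / 200000000 = 2.665 μs.
Transmission budget = 4.49 − 2.665 = 1.825 μs.
R ≥ L / t_tx = 16000 bits / 1.825e-06 s = 8.767 Gbps.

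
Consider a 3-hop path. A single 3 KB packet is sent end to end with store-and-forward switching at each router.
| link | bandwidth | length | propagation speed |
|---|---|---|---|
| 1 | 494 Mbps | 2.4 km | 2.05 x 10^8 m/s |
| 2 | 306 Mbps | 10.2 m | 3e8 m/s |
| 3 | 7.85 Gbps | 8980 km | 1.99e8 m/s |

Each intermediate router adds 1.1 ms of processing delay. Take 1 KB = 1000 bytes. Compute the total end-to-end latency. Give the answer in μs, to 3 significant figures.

L = 24000 bits.
Transmission delays (L/R per hop): 48.583, 78.4314, 3.05732 μs; sum = 130.072 μs.
Propagation delays (d/s per hop): 11.7073, 0.034, 45125.6 μs; sum = 45137.4 μs.
Processing at 2 router(s): 2 × 1.1 ms = 2200 μs.
End-to-end = 47500 μs.

47500 μs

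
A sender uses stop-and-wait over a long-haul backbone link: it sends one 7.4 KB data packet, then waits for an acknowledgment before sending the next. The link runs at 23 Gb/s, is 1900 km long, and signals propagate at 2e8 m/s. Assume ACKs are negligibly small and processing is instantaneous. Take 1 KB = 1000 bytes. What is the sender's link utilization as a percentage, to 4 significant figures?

t_tx = L/R = 59200/23000000000 = 2.57391e-06 s.
t_prop = 1900000/200000000 = 0.0095 s; RTT = 0.019 s.
Cycle = t_tx + RTT = 0.0190026 s.
Utilization = t_tx / cycle = 2.57391e-06/0.0190026 = 0.01355 %.

0.01355 %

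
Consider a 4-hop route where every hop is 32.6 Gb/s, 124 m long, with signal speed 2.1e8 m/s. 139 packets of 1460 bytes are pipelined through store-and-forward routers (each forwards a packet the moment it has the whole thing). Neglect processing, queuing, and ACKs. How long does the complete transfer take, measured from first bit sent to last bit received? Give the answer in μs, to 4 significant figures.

Per-hop transmission t_tx = L/R = 11680/32600000000 = 0.358282 μs.
Per-hop propagation t_prop = 124/210000000 = 0.590476 μs.
Pipeline fill: first packet needs 4·t_tx to clear all hops; remaining 138 packets each add one t_tx.
Total = (4+139-1)·t_tx + 4·t_prop = 142·0.358282 + 4·0.590476 = 53.24 μs.

53.24 μs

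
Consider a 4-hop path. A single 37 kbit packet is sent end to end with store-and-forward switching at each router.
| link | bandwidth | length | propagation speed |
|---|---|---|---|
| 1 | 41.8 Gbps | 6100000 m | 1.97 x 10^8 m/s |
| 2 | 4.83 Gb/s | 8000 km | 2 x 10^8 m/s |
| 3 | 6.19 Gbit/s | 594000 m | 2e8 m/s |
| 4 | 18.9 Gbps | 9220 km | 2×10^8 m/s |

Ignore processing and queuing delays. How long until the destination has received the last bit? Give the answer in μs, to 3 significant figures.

L = 37000 bits.
Transmission delays (L/R per hop): 0.885167, 7.66046, 5.97738, 1.95767 μs; sum = 16.4807 μs.
Propagation delays (d/s per hop): 30964.5, 40000, 2970, 46100 μs; sum = 120034 μs.
End-to-end = 120000 μs.

120000 μs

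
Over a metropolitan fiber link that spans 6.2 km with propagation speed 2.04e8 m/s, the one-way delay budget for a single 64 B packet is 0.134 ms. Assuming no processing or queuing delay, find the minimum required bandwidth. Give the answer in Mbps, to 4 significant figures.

L = 512 bits.
Propagation delay = 6200 / 204000000 = 0.0303922 ms.
Transmission budget = 0.134 − 0.0303922 = 0.103608 ms.
R ≥ L / t_tx = 512 bits / 0.000103608 s = 4.942 Mbps.

4.942 Mbps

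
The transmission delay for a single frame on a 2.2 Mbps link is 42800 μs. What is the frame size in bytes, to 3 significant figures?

L = R × t_tx = 2200000 b/s × 0.0428 s = 94160 bits.
In bytes: 94160 / 8 = 11800 bytes.

11800 bytes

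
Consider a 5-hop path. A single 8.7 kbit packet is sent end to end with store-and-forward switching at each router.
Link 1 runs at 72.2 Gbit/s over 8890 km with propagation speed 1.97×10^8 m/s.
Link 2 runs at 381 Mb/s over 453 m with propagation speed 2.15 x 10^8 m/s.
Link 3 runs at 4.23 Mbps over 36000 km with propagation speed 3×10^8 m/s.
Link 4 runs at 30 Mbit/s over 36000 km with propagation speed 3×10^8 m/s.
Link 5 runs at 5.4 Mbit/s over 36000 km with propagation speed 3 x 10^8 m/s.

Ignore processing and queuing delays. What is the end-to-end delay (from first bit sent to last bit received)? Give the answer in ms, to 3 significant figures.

409 ms

L = 8700 bits.
Transmission delays (L/R per hop): 0.000120499, 0.0228346, 2.05674, 0.29, 1.61111 ms; sum = 3.9808 ms.
Propagation delays (d/s per hop): 45.1269, 0.00210698, 120, 120, 120 ms; sum = 405.129 ms.
End-to-end = 409 ms.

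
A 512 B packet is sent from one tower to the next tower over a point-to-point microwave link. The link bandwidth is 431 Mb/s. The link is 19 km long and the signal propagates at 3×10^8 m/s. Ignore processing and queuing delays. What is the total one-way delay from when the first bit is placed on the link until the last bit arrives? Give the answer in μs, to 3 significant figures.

L = 512 × 8 = 4096 bits.
Transmission delay = L/R = 4096 / 431000000 = 9.50348 μs.
Propagation delay = d/s = 19000 m / 300000000 m/s = 63.3333 μs.
Total = 72.8 μs.

72.8 μs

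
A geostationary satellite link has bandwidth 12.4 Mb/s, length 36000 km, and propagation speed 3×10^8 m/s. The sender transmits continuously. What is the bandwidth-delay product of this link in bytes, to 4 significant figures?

186000 bytes

Propagation delay = 36000000 / 300000000 = 0.12 s.
BDP = R × t_prop = 12400000 × 0.12 = 1488000 bits.
In bytes: 1488000/8 = 186000 bytes.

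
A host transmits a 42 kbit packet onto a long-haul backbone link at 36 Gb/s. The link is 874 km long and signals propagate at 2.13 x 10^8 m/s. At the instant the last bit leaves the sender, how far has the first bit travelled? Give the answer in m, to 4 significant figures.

t_tx = L/R = 42000/36000000000 = 1.16667e-06 s.
Distance = s × t_tx = 213000000 × 1.16667e-06 = 248.5 m.

248.5 m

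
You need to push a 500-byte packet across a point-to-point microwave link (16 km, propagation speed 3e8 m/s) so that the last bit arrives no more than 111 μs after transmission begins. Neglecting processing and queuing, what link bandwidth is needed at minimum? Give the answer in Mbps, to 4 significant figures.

L = 4000 bits.
Propagation delay = 16000 / 300000000 = 53.3333 μs.
Transmission budget = 111 − 53.3333 = 57.6667 μs.
R ≥ L / t_tx = 4000 bits / 5.76667e-05 s = 69.36 Mbps.

69.36 Mbps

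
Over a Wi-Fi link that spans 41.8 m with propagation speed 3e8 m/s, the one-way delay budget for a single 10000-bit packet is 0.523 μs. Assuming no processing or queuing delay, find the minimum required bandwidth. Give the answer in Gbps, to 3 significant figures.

26.1 Gbps

Propagation delay = 41.8 / 300000000 = 0.139333 μs.
Transmission budget = 0.523 − 0.139333 = 0.383667 μs.
R ≥ L / t_tx = 10000 bits / 3.83667e-07 s = 26.1 Gbps.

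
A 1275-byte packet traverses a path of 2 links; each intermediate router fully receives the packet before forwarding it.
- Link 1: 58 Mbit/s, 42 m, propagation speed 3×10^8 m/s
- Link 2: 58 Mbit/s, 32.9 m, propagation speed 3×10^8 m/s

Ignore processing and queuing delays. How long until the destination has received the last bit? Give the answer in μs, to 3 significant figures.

352 μs

L = 1275 × 8 = 10200 bits.
Transmission delay per hop = L/R = 10200/58000000 = 175.862 μs; 2 hops → 351.724 μs.
Propagation delays (d/s per hop): 0.14, 0.109667 μs; sum = 0.249667 μs.
End-to-end = 352 μs.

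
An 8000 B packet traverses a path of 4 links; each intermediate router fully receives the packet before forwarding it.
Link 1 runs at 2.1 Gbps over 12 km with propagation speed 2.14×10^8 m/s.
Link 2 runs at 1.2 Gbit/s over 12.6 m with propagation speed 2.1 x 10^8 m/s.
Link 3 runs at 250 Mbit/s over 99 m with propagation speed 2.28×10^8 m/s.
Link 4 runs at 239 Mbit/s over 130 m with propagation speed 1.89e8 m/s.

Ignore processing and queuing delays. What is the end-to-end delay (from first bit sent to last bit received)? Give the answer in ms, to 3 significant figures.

L = 8000 × 8 = 64000 bits.
Transmission delays (L/R per hop): 0.0304762, 0.0533333, 0.256, 0.267782 ms; sum = 0.607592 ms.
Propagation delays (d/s per hop): 0.0560748, 6e-05, 0.000434211, 0.000687831 ms; sum = 0.0572568 ms.
End-to-end = 0.665 ms.

0.665 ms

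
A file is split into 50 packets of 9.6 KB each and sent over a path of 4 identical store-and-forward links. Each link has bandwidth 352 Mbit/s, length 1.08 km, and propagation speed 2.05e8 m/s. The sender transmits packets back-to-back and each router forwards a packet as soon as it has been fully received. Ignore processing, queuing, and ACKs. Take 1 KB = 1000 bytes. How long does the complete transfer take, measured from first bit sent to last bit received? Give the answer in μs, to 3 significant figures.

11600 μs

Per-hop transmission t_tx = L/R = 76800/352000000 = 218.182 μs.
Per-hop propagation t_prop = 1080/2.05e+08 = 5.26829 μs.
Pipeline fill: first packet needs 4·t_tx to clear all hops; remaining 49 packets each add one t_tx.
Total = (4+50-1)·t_tx + 4·t_prop = 53·218.182 + 4·5.26829 = 11600 μs.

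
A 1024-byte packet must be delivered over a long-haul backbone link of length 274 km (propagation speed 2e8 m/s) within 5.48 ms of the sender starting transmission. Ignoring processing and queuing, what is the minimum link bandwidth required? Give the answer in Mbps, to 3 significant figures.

L = 8192 bits.
Propagation delay = 274000 / 200000000 = 1.37 ms.
Transmission budget = 5.48 − 1.37 = 4.11 ms.
R ≥ L / t_tx = 8192 bits / 0.00411 s = 1.99 Mbps.

1.99 Mbps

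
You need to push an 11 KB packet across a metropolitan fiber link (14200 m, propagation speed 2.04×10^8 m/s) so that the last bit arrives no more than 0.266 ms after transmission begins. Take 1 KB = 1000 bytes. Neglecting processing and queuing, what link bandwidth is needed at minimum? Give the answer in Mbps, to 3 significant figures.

448 Mbps

L = 88000 bits.
Propagation delay = 14200 / 204000000 = 0.0696078 ms.
Transmission budget = 0.266 − 0.0696078 = 0.196392 ms.
R ≥ L / t_tx = 88000 bits / 0.000196392 s = 448 Mbps.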